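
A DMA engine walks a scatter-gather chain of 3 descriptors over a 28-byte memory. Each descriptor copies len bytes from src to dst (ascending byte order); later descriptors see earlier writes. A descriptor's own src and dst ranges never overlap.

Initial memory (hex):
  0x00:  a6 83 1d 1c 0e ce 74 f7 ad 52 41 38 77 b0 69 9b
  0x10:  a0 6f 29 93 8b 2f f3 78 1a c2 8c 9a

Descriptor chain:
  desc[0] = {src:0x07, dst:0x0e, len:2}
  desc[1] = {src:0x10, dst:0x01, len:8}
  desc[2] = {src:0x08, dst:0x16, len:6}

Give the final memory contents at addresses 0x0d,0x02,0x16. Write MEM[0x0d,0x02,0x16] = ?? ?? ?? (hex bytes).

MEM[0x0d,0x02,0x16] = b0 6f 78

D0: mem[0x0e..0x0f] <- [f7 ad]
D1: mem[0x01..0x08] <- [a0 6f 29 93 8b 2f f3 78]
D2: mem[0x16..0x1b] <- [78 52 41 38 77 b0]
query mem[0x0d]=0xb0, mem[0x02]=0x6f, mem[0x16]=0x78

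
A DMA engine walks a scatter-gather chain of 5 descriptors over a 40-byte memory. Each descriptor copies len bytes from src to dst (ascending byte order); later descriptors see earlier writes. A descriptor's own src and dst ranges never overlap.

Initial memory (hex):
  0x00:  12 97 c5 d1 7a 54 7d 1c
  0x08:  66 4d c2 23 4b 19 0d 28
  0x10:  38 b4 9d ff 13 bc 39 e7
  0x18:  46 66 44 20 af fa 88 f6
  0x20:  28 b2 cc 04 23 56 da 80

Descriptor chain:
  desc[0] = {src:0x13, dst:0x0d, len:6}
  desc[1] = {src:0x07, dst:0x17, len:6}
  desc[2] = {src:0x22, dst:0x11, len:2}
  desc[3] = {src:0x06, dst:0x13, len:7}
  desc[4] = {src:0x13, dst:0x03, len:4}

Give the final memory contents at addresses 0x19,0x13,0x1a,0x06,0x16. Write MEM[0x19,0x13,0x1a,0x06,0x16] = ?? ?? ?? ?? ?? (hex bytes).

#0 dst[0x0d+6] := {0xff,0x13,0xbc,0x39,0xe7,0x46}
#1 dst[0x17+6] := {0x1c,0x66,0x4d,0xc2,0x23,0x4b}
#2 dst[0x11+2] := {0xcc,0x04}
#3 dst[0x13+7] := {0x7d,0x1c,0x66,0x4d,0xc2,0x23,0x4b}
#4 dst[0x03+4] := {0x7d,0x1c,0x66,0x4d}
query mem[0x19]=0x4b, mem[0x13]=0x7d, mem[0x1a]=0xc2, mem[0x06]=0x4d, mem[0x16]=0x4d

MEM[0x19,0x13,0x1a,0x06,0x16] = 4b 7d c2 4d 4d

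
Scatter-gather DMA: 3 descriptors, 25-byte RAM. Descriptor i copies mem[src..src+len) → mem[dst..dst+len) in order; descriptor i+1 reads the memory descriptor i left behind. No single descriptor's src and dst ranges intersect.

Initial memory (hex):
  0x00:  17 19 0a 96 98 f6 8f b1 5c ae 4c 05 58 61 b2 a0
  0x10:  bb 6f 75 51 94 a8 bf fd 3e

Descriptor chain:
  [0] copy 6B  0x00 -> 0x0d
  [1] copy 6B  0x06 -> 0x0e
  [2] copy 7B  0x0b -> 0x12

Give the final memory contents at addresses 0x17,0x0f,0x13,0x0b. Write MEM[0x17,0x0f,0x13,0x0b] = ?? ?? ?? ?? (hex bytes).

MEM[0x17,0x0f,0x13,0x0b] = 5c b1 58 05

[0] 0x00->0x0d len=6 : 17 19 0a 96 98 f6
[1] 0x06->0x0e len=6 : 8f b1 5c ae 4c 05
[2] 0x0b->0x12 len=7 : 05 58 17 8f b1 5c ae
query mem[0x17]=0x5c, mem[0x0f]=0xb1, mem[0x13]=0x58, mem[0x0b]=0x05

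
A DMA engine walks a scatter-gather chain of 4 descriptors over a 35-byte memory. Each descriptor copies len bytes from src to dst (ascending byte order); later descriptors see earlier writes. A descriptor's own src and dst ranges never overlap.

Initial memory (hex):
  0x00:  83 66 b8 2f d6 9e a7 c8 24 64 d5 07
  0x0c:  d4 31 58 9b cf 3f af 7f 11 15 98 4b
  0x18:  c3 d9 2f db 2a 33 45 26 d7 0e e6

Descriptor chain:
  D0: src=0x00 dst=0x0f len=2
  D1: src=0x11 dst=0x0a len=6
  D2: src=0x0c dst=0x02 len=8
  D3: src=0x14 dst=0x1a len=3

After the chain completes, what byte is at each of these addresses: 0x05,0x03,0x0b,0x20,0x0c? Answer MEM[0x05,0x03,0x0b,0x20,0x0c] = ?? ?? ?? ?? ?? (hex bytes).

D0: mem[0x0f..0x10] <- [83 66]
D1: mem[0x0a..0x0f] <- [3f af 7f 11 15 98]
D2: mem[0x02..0x09] <- [7f 11 15 98 66 3f af 7f]
D3: mem[0x1a..0x1c] <- [11 15 98]
query mem[0x05]=0x98, mem[0x03]=0x11, mem[0x0b]=0xaf, mem[0x20]=0xd7, mem[0x0c]=0x7f

MEM[0x05,0x03,0x0b,0x20,0x0c] = 98 11 af d7 7f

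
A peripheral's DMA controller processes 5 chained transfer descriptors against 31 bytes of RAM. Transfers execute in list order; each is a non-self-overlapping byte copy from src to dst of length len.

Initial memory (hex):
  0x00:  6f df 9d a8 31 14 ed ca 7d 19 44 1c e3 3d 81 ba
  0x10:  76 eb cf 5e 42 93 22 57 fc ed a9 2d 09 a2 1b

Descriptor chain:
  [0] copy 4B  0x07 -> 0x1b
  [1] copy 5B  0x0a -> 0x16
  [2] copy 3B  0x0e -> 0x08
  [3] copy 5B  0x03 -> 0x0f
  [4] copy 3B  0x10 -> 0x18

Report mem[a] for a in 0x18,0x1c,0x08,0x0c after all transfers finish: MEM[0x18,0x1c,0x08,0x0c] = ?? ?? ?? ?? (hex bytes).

#0 dst[0x1b+4] := {0xca,0x7d,0x19,0x44}
#1 dst[0x16+5] := {0x44,0x1c,0xe3,0x3d,0x81}
#2 dst[0x08+3] := {0x81,0xba,0x76}
#3 dst[0x0f+5] := {0xa8,0x31,0x14,0xed,0xca}
#4 dst[0x18+3] := {0x31,0x14,0xed}
query mem[0x18]=0x31, mem[0x1c]=0x7d, mem[0x08]=0x81, mem[0x0c]=0xe3

MEM[0x18,0x1c,0x08,0x0c] = 31 7d 81 e3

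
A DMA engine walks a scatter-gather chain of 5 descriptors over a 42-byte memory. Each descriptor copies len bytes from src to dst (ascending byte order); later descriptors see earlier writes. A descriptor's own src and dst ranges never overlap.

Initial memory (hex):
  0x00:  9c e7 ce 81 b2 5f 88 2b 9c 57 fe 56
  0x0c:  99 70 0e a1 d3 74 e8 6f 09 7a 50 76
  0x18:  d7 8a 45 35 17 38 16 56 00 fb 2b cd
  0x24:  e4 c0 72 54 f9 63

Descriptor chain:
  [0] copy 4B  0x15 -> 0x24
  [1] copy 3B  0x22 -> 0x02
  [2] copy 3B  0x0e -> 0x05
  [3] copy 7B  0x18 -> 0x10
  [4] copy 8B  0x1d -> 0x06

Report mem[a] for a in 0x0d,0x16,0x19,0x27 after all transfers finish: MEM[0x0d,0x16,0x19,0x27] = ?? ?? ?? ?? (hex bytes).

#0 dst[0x24+4] := {0x7a,0x50,0x76,0xd7}
#1 dst[0x02+3] := {0x2b,0xcd,0x7a}
#2 dst[0x05+3] := {0x0e,0xa1,0xd3}
#3 dst[0x10+7] := {0xd7,0x8a,0x45,0x35,0x17,0x38,0x16}
#4 dst[0x06+8] := {0x38,0x16,0x56,0x00,0xfb,0x2b,0xcd,0x7a}
query mem[0x0d]=0x7a, mem[0x16]=0x16, mem[0x19]=0x8a, mem[0x27]=0xd7

MEM[0x0d,0x16,0x19,0x27] = 7a 16 8a d7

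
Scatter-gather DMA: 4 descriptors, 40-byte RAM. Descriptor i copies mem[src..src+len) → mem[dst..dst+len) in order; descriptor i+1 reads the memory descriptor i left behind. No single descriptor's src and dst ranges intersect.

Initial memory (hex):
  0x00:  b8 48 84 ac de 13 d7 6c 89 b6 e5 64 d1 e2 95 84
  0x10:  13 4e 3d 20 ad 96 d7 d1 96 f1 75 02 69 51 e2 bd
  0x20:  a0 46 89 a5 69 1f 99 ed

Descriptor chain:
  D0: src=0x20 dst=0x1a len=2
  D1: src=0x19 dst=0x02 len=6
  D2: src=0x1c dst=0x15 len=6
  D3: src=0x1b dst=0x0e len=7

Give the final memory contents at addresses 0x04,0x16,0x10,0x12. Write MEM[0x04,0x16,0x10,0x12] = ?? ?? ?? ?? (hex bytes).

[0] 0x20->0x1a len=2 : a0 46
[1] 0x19->0x02 len=6 : f1 a0 46 69 51 e2
[2] 0x1c->0x15 len=6 : 69 51 e2 bd a0 46
[3] 0x1b->0x0e len=7 : 46 69 51 e2 bd a0 46
query mem[0x04]=0x46, mem[0x16]=0x51, mem[0x10]=0x51, mem[0x12]=0xbd

MEM[0x04,0x16,0x10,0x12] = 46 51 51 bd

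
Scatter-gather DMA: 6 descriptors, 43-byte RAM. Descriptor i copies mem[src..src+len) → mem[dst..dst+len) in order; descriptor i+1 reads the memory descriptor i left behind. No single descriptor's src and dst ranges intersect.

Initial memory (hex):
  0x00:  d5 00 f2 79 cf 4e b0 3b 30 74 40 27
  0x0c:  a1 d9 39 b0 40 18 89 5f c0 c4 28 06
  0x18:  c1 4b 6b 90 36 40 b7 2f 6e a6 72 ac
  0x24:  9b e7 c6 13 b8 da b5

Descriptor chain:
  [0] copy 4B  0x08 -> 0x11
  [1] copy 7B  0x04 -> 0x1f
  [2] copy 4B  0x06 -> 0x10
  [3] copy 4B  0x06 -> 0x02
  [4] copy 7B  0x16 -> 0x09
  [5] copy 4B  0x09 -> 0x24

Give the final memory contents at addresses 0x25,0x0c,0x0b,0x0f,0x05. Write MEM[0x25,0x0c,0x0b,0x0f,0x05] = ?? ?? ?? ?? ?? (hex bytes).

D0: mem[0x11..0x14] <- [30 74 40 27]
D1: mem[0x1f..0x25] <- [cf 4e b0 3b 30 74 40]
D2: mem[0x10..0x13] <- [b0 3b 30 74]
D3: mem[0x02..0x05] <- [b0 3b 30 74]
D4: mem[0x09..0x0f] <- [28 06 c1 4b 6b 90 36]
D5: mem[0x24..0x27] <- [28 06 c1 4b]
query mem[0x25]=0x06, mem[0x0c]=0x4b, mem[0x0b]=0xc1, mem[0x0f]=0x36, mem[0x05]=0x74

MEM[0x25,0x0c,0x0b,0x0f,0x05] = 06 4b c1 36 74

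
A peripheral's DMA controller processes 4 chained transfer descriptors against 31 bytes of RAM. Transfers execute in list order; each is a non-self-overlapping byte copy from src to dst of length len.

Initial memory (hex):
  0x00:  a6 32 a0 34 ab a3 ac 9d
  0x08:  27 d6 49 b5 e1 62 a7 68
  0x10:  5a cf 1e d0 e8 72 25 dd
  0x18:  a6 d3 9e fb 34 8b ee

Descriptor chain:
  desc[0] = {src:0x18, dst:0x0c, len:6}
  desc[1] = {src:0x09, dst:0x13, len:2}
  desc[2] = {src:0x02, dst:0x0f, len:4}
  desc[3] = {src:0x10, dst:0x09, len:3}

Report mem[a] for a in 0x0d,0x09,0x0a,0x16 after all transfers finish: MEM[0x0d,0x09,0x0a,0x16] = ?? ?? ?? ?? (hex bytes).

  after D0: wrote 6B at 0x0c = a6d39efb348b
  after D1: wrote 2B at 0x13 = d649
  after D2: wrote 4B at 0x0f = a034aba3
  after D3: wrote 3B at 0x09 = 34aba3
query mem[0x0d]=0xd3, mem[0x09]=0x34, mem[0x0a]=0xab, mem[0x16]=0x25

MEM[0x0d,0x09,0x0a,0x16] = d3 34 ab 25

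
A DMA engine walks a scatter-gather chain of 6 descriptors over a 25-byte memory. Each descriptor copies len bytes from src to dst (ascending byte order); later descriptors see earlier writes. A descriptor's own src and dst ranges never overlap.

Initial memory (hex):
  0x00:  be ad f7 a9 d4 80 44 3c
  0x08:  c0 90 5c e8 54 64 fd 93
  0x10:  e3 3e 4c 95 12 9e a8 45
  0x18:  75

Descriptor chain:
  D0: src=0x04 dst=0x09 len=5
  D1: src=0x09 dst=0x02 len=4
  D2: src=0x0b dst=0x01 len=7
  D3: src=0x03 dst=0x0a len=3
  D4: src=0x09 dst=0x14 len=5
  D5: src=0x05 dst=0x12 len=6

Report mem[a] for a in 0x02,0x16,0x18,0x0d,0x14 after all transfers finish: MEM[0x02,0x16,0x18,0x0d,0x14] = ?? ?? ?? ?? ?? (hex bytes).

  after D0: wrote 5B at 0x09 = d480443cc0
  after D1: wrote 4B at 0x02 = d480443c
  after D2: wrote 7B at 0x01 = 443cc0fd93e33e
  after D3: wrote 3B at 0x0a = c0fd93
  after D4: wrote 5B at 0x14 = d4c0fd93c0
  after D5: wrote 6B at 0x12 = 93e33ec0d4c0
query mem[0x02]=0x3c, mem[0x16]=0xd4, mem[0x18]=0xc0, mem[0x0d]=0xc0, mem[0x14]=0x3e

MEM[0x02,0x16,0x18,0x0d,0x14] = 3c d4 c0 c0 3e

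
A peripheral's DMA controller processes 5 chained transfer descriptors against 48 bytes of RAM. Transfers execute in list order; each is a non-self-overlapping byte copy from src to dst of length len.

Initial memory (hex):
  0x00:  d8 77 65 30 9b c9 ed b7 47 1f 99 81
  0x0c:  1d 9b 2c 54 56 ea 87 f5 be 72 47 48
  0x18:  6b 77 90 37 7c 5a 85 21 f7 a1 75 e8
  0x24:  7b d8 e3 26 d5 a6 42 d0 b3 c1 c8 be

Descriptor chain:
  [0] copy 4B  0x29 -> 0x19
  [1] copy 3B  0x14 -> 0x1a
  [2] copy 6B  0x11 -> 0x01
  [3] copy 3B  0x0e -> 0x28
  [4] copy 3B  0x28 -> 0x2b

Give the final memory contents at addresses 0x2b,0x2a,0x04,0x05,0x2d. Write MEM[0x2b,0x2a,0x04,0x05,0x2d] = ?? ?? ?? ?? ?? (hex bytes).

MEM[0x2b,0x2a,0x04,0x05,0x2d] = 2c 56 be 72 56

  after D0: wrote 4B at 0x19 = a642d0b3
  after D1: wrote 3B at 0x1a = be7247
  after D2: wrote 6B at 0x01 = ea87f5be7247
  after D3: wrote 3B at 0x28 = 2c5456
  after D4: wrote 3B at 0x2b = 2c5456
query mem[0x2b]=0x2c, mem[0x2a]=0x56, mem[0x04]=0xbe, mem[0x05]=0x72, mem[0x2d]=0x56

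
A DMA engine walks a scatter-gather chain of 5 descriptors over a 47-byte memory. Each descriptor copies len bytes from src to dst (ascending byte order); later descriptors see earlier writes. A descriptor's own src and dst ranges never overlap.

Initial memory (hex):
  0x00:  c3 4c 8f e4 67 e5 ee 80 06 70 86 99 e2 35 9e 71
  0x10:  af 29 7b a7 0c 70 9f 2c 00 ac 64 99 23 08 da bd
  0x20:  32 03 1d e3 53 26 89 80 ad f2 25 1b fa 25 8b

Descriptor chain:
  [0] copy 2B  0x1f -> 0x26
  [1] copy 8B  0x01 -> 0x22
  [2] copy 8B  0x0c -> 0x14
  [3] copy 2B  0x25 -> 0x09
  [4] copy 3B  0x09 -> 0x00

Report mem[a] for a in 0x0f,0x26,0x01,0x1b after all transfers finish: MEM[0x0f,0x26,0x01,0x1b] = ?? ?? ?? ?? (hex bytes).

MEM[0x0f,0x26,0x01,0x1b] = 71 e5 e5 a7

[0] 0x1f->0x26 len=2 : bd 32
[1] 0x01->0x22 len=8 : 4c 8f e4 67 e5 ee 80 06
[2] 0x0c->0x14 len=8 : e2 35 9e 71 af 29 7b a7
[3] 0x25->0x09 len=2 : 67 e5
[4] 0x09->0x00 len=3 : 67 e5 99
query mem[0x0f]=0x71, mem[0x26]=0xe5, mem[0x01]=0xe5, mem[0x1b]=0xa7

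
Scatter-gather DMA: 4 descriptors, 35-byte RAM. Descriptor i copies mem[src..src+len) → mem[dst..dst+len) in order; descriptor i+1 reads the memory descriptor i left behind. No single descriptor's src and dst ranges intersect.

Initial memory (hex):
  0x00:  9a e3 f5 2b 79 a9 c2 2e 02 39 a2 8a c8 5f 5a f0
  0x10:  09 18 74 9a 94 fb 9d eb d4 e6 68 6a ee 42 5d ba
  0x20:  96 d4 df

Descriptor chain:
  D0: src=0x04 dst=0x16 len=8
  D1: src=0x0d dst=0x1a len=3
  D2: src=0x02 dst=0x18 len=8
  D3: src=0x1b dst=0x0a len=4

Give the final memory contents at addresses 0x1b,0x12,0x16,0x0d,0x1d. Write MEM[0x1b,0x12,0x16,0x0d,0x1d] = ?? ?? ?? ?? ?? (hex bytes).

[0] 0x04->0x16 len=8 : 79 a9 c2 2e 02 39 a2 8a
[1] 0x0d->0x1a len=3 : 5f 5a f0
[2] 0x02->0x18 len=8 : f5 2b 79 a9 c2 2e 02 39
[3] 0x1b->0x0a len=4 : a9 c2 2e 02
query mem[0x1b]=0xa9, mem[0x12]=0x74, mem[0x16]=0x79, mem[0x0d]=0x02, mem[0x1d]=0x2e

MEM[0x1b,0x12,0x16,0x0d,0x1d] = a9 74 79 02 2e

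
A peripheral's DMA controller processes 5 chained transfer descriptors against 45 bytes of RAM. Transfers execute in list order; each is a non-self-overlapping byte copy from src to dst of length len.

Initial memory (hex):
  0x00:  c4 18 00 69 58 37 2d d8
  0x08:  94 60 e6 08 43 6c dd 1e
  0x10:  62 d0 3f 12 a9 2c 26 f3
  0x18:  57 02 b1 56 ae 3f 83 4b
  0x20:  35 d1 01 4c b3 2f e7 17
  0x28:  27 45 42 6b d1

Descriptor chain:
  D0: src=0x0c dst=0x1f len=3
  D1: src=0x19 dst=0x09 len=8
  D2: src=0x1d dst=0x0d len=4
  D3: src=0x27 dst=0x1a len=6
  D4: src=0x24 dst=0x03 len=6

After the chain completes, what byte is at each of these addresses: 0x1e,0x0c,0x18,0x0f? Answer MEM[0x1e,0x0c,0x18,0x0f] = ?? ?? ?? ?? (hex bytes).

D0: mem[0x1f..0x21] <- [43 6c dd]
D1: mem[0x09..0x10] <- [02 b1 56 ae 3f 83 43 6c]
D2: mem[0x0d..0x10] <- [3f 83 43 6c]
D3: mem[0x1a..0x1f] <- [17 27 45 42 6b d1]
D4: mem[0x03..0x08] <- [b3 2f e7 17 27 45]
query mem[0x1e]=0x6b, mem[0x0c]=0xae, mem[0x18]=0x57, mem[0x0f]=0x43

MEM[0x1e,0x0c,0x18,0x0f] = 6b ae 57 43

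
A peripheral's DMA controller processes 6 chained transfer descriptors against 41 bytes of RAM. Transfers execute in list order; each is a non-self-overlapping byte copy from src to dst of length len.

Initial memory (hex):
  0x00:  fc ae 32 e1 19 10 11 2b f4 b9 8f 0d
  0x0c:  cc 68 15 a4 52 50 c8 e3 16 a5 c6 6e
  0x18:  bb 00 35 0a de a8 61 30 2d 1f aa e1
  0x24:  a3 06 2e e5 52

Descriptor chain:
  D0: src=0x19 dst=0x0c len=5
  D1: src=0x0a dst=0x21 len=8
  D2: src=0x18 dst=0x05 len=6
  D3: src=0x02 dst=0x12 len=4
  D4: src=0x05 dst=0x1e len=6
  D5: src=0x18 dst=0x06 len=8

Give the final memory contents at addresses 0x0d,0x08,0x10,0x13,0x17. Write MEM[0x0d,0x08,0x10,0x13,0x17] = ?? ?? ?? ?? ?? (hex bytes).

MEM[0x0d,0x08,0x10,0x13,0x17] = 00 35 a8 e1 6e

[0] 0x19->0x0c len=5 : 00 35 0a de a8
[1] 0x0a->0x21 len=8 : 8f 0d 00 35 0a de a8 50
[2] 0x18->0x05 len=6 : bb 00 35 0a de a8
[3] 0x02->0x12 len=4 : 32 e1 19 bb
[4] 0x05->0x1e len=6 : bb 00 35 0a de a8
[5] 0x18->0x06 len=8 : bb 00 35 0a de a8 bb 00
query mem[0x0d]=0x00, mem[0x08]=0x35, mem[0x10]=0xa8, mem[0x13]=0xe1, mem[0x17]=0x6e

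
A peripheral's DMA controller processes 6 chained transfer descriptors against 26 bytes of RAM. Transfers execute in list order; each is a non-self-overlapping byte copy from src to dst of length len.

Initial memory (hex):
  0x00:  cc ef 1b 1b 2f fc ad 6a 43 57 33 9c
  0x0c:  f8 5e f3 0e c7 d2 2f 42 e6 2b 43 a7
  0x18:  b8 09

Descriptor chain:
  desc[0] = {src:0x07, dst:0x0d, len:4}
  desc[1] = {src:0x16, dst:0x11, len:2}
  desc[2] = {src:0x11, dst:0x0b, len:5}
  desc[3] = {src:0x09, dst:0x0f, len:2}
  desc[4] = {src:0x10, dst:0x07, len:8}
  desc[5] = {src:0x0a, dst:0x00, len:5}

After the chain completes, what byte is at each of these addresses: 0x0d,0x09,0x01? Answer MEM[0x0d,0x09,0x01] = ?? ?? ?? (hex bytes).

MEM[0x0d,0x09,0x01] = 43 a7 e6

#0 dst[0x0d+4] := {0x6a,0x43,0x57,0x33}
#1 dst[0x11+2] := {0x43,0xa7}
#2 dst[0x0b+5] := {0x43,0xa7,0x42,0xe6,0x2b}
#3 dst[0x0f+2] := {0x57,0x33}
#4 dst[0x07+8] := {0x33,0x43,0xa7,0x42,0xe6,0x2b,0x43,0xa7}
#5 dst[0x00+5] := {0x42,0xe6,0x2b,0x43,0xa7}
query mem[0x0d]=0x43, mem[0x09]=0xa7, mem[0x01]=0xe6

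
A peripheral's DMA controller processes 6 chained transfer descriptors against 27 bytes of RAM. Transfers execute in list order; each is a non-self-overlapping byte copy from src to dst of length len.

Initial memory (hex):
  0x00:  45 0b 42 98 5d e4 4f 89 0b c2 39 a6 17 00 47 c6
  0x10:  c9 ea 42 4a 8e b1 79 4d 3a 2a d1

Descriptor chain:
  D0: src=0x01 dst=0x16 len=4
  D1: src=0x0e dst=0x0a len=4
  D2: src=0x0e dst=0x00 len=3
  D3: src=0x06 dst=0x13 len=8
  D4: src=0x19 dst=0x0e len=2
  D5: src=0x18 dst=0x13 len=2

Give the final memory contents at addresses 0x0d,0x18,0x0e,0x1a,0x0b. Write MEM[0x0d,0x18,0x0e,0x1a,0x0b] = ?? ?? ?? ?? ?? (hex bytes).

MEM[0x0d,0x18,0x0e,0x1a,0x0b] = ea c6 c9 ea c6

[0] 0x01->0x16 len=4 : 0b 42 98 5d
[1] 0x0e->0x0a len=4 : 47 c6 c9 ea
[2] 0x0e->0x00 len=3 : 47 c6 c9
[3] 0x06->0x13 len=8 : 4f 89 0b c2 47 c6 c9 ea
[4] 0x19->0x0e len=2 : c9 ea
[5] 0x18->0x13 len=2 : c6 c9
query mem[0x0d]=0xea, mem[0x18]=0xc6, mem[0x0e]=0xc9, mem[0x1a]=0xea, mem[0x0b]=0xc6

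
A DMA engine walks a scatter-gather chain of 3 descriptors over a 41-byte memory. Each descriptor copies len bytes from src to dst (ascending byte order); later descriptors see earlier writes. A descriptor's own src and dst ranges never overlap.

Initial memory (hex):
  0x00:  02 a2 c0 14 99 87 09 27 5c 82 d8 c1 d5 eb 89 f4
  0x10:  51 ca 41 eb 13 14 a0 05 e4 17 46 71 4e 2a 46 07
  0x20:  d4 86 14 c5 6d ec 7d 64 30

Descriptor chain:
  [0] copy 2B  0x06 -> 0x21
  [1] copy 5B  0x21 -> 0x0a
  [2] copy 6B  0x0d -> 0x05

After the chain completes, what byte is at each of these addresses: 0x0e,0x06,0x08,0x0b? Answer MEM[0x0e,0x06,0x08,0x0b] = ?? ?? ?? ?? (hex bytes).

[0] 0x06->0x21 len=2 : 09 27
[1] 0x21->0x0a len=5 : 09 27 c5 6d ec
[2] 0x0d->0x05 len=6 : 6d ec f4 51 ca 41
query mem[0x0e]=0xec, mem[0x06]=0xec, mem[0x08]=0x51, mem[0x0b]=0x27

MEM[0x0e,0x06,0x08,0x0b] = ec ec 51 27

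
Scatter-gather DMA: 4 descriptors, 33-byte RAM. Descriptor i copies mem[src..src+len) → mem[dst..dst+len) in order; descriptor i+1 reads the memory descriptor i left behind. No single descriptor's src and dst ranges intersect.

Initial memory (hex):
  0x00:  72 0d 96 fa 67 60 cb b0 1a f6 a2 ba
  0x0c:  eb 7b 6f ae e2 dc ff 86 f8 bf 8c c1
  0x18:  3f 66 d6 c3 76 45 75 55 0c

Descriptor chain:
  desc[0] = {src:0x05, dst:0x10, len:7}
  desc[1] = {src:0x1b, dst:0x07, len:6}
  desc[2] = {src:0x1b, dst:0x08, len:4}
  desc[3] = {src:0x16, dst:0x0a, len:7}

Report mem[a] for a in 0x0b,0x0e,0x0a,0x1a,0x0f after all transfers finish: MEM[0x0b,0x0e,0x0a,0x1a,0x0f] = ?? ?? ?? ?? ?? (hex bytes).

  after D0: wrote 7B at 0x10 = 60cbb01af6a2ba
  after D1: wrote 6B at 0x07 = c3764575550c
  after D2: wrote 4B at 0x08 = c3764575
  after D3: wrote 7B at 0x0a = bac13f66d6c376
query mem[0x0b]=0xc1, mem[0x0e]=0xd6, mem[0x0a]=0xba, mem[0x1a]=0xd6, mem[0x0f]=0xc3

MEM[0x0b,0x0e,0x0a,0x1a,0x0f] = c1 d6 ba d6 c3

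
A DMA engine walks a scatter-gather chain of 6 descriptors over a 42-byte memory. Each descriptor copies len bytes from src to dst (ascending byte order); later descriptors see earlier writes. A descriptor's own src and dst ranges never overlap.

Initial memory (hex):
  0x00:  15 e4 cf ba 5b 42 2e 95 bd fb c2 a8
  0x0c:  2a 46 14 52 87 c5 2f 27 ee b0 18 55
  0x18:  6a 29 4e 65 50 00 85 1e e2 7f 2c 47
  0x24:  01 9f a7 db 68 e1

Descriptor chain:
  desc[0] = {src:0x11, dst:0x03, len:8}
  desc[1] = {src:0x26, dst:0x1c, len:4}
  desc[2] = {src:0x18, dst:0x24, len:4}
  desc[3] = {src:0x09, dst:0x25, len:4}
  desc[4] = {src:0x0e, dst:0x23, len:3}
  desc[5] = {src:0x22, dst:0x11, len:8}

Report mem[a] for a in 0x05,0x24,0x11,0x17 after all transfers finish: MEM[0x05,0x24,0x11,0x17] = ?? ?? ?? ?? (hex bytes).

MEM[0x05,0x24,0x11,0x17] = 27 52 2c 2a

[0] 0x11->0x03 len=8 : c5 2f 27 ee b0 18 55 6a
[1] 0x26->0x1c len=4 : a7 db 68 e1
[2] 0x18->0x24 len=4 : 6a 29 4e 65
[3] 0x09->0x25 len=4 : 55 6a a8 2a
[4] 0x0e->0x23 len=3 : 14 52 87
[5] 0x22->0x11 len=8 : 2c 14 52 87 6a a8 2a e1
query mem[0x05]=0x27, mem[0x24]=0x52, mem[0x11]=0x2c, mem[0x17]=0x2a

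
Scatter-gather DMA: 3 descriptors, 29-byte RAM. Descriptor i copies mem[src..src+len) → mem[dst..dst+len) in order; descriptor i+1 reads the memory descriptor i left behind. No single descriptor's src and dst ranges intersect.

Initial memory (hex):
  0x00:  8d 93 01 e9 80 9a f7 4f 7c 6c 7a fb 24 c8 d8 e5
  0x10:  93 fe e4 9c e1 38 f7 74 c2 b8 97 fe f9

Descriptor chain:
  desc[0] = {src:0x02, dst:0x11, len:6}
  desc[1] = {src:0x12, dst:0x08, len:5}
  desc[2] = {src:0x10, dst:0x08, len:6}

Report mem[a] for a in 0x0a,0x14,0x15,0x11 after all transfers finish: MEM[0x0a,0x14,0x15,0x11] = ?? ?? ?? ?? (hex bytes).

#0 dst[0x11+6] := {0x01,0xe9,0x80,0x9a,0xf7,0x4f}
#1 dst[0x08+5] := {0xe9,0x80,0x9a,0xf7,0x4f}
#2 dst[0x08+6] := {0x93,0x01,0xe9,0x80,0x9a,0xf7}
query mem[0x0a]=0xe9, mem[0x14]=0x9a, mem[0x15]=0xf7, mem[0x11]=0x01

MEM[0x0a,0x14,0x15,0x11] = e9 9a f7 01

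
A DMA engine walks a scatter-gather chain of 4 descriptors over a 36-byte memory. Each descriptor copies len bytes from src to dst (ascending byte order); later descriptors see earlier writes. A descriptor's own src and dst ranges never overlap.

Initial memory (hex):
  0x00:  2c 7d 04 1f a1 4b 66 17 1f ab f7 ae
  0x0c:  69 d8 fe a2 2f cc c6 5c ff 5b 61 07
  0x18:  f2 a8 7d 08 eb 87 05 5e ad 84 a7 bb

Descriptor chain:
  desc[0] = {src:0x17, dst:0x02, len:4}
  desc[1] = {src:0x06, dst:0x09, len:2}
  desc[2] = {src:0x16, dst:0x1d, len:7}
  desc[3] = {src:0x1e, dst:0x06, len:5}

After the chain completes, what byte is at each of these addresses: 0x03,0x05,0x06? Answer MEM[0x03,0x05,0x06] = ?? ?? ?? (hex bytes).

MEM[0x03,0x05,0x06] = f2 7d 07

  after D0: wrote 4B at 0x02 = 07f2a87d
  after D1: wrote 2B at 0x09 = 6617
  after D2: wrote 7B at 0x1d = 6107f2a87d08eb
  after D3: wrote 5B at 0x06 = 07f2a87d08
query mem[0x03]=0xf2, mem[0x05]=0x7d, mem[0x06]=0x07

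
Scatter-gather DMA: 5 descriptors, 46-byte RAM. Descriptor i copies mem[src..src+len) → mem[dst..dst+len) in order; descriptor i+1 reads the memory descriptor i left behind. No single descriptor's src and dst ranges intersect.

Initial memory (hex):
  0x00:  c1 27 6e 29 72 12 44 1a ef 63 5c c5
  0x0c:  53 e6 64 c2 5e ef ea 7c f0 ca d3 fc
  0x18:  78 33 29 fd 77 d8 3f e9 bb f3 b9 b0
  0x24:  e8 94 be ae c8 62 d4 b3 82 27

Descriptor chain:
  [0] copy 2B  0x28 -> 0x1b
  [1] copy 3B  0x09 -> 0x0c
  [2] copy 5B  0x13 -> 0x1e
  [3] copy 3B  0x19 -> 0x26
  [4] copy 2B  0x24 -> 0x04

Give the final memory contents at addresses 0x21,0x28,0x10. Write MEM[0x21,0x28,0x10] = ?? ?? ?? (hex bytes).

#0 dst[0x1b+2] := {0xc8,0x62}
#1 dst[0x0c+3] := {0x63,0x5c,0xc5}
#2 dst[0x1e+5] := {0x7c,0xf0,0xca,0xd3,0xfc}
#3 dst[0x26+3] := {0x33,0x29,0xc8}
#4 dst[0x04+2] := {0xe8,0x94}
query mem[0x21]=0xd3, mem[0x28]=0xc8, mem[0x10]=0x5e

MEM[0x21,0x28,0x10] = d3 c8 5e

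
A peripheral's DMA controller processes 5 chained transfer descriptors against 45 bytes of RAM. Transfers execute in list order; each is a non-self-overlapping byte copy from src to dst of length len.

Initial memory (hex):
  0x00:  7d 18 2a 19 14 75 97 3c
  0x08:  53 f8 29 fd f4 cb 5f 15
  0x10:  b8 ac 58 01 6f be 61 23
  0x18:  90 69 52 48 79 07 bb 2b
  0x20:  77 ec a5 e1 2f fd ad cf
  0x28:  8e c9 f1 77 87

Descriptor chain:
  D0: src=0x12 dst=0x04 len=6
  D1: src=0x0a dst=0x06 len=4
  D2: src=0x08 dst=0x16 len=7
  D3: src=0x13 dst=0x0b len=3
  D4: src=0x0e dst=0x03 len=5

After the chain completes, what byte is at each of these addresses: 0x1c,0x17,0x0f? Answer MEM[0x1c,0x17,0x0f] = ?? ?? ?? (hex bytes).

MEM[0x1c,0x17,0x0f] = 5f cb 15

  after D0: wrote 6B at 0x04 = 58016fbe6123
  after D1: wrote 4B at 0x06 = 29fdf4cb
  after D2: wrote 7B at 0x16 = f4cb29fdf4cb5f
  after D3: wrote 3B at 0x0b = 016fbe
  after D4: wrote 5B at 0x03 = 5f15b8ac58
query mem[0x1c]=0x5f, mem[0x17]=0xcb, mem[0x0f]=0x15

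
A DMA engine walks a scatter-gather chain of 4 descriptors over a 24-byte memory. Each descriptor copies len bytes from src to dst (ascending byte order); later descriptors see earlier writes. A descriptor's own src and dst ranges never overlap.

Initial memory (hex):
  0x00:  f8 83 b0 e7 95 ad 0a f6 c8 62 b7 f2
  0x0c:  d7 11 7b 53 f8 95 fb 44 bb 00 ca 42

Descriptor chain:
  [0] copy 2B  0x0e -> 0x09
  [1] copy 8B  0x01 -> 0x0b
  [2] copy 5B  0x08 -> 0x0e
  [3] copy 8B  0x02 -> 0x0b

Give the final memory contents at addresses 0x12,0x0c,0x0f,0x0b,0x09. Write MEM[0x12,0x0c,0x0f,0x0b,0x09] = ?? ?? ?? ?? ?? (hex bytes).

D0: mem[0x09..0x0a] <- [7b 53]
D1: mem[0x0b..0x12] <- [83 b0 e7 95 ad 0a f6 c8]
D2: mem[0x0e..0x12] <- [c8 7b 53 83 b0]
D3: mem[0x0b..0x12] <- [b0 e7 95 ad 0a f6 c8 7b]
query mem[0x12]=0x7b, mem[0x0c]=0xe7, mem[0x0f]=0x0a, mem[0x0b]=0xb0, mem[0x09]=0x7b

MEM[0x12,0x0c,0x0f,0x0b,0x09] = 7b e7 0a b0 7b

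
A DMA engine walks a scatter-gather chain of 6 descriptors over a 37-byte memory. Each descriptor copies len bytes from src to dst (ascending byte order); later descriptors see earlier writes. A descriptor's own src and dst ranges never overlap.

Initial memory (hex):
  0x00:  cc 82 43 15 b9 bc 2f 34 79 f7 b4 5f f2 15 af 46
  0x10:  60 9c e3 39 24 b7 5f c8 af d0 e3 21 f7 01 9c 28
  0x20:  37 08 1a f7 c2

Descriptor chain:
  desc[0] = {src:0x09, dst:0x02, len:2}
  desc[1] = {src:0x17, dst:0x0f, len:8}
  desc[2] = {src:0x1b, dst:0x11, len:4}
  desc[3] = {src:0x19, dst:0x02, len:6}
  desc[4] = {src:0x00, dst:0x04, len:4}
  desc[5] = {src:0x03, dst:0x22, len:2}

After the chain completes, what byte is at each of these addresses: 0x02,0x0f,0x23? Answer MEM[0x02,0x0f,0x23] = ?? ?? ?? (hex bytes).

D0: mem[0x02..0x03] <- [f7 b4]
D1: mem[0x0f..0x16] <- [c8 af d0 e3 21 f7 01 9c]
D2: mem[0x11..0x14] <- [21 f7 01 9c]
D3: mem[0x02..0x07] <- [d0 e3 21 f7 01 9c]
D4: mem[0x04..0x07] <- [cc 82 d0 e3]
D5: mem[0x22..0x23] <- [e3 cc]
query mem[0x02]=0xd0, mem[0x0f]=0xc8, mem[0x23]=0xcc

MEM[0x02,0x0f,0x23] = d0 c8 cc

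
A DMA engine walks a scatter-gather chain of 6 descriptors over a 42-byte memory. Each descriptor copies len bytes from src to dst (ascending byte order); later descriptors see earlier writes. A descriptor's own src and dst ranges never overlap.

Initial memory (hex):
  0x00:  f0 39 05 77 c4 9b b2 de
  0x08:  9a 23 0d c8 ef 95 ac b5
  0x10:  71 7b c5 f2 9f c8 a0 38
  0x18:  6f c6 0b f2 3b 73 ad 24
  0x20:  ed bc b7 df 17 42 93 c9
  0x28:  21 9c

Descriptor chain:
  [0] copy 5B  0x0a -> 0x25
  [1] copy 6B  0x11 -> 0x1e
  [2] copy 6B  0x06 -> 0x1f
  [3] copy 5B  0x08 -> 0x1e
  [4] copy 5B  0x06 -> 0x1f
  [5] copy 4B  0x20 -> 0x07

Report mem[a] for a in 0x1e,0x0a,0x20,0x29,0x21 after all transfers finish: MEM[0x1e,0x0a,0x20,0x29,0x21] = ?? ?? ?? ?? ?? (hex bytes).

MEM[0x1e,0x0a,0x20,0x29,0x21] = 9a 0d de ac 9a

  after D0: wrote 5B at 0x25 = 0dc8ef95ac
  after D1: wrote 6B at 0x1e = 7bc5f29fc8a0
  after D2: wrote 6B at 0x1f = b2de9a230dc8
  after D3: wrote 5B at 0x1e = 9a230dc8ef
  after D4: wrote 5B at 0x1f = b2de9a230d
  after D5: wrote 4B at 0x07 = de9a230d
query mem[0x1e]=0x9a, mem[0x0a]=0x0d, mem[0x20]=0xde, mem[0x29]=0xac, mem[0x21]=0x9a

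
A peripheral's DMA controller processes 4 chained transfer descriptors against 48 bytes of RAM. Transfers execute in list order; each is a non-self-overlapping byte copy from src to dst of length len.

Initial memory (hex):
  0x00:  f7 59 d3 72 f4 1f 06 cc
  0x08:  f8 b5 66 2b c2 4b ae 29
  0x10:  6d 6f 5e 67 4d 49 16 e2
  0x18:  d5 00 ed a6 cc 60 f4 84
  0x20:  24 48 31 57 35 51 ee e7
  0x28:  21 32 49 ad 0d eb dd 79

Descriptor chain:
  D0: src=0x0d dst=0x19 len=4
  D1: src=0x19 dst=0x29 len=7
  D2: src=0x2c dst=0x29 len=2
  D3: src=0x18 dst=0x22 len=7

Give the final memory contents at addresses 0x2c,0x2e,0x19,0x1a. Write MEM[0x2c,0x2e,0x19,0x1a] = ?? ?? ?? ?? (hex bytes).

D0: mem[0x19..0x1c] <- [4b ae 29 6d]
D1: mem[0x29..0x2f] <- [4b ae 29 6d 60 f4 84]
D2: mem[0x29..0x2a] <- [6d 60]
D3: mem[0x22..0x28] <- [d5 4b ae 29 6d 60 f4]
query mem[0x2c]=0x6d, mem[0x2e]=0xf4, mem[0x19]=0x4b, mem[0x1a]=0xae

MEM[0x2c,0x2e,0x19,0x1a] = 6d f4 4b ae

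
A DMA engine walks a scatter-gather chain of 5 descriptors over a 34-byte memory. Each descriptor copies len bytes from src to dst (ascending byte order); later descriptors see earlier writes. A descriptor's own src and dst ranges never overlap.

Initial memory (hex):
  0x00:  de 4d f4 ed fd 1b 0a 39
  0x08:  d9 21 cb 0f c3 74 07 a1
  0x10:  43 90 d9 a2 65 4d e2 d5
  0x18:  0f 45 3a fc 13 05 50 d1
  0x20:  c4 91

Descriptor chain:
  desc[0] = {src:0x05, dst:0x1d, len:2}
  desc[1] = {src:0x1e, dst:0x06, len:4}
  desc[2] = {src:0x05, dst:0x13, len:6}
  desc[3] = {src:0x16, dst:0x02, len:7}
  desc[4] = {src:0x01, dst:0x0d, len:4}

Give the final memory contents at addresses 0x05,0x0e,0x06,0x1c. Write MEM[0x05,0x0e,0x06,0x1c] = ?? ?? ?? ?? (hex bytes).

D0: mem[0x1d..0x1e] <- [1b 0a]
D1: mem[0x06..0x09] <- [0a d1 c4 91]
D2: mem[0x13..0x18] <- [1b 0a d1 c4 91 cb]
D3: mem[0x02..0x08] <- [c4 91 cb 45 3a fc 13]
D4: mem[0x0d..0x10] <- [4d c4 91 cb]
query mem[0x05]=0x45, mem[0x0e]=0xc4, mem[0x06]=0x3a, mem[0x1c]=0x13

MEM[0x05,0x0e,0x06,0x1c] = 45 c4 3a 13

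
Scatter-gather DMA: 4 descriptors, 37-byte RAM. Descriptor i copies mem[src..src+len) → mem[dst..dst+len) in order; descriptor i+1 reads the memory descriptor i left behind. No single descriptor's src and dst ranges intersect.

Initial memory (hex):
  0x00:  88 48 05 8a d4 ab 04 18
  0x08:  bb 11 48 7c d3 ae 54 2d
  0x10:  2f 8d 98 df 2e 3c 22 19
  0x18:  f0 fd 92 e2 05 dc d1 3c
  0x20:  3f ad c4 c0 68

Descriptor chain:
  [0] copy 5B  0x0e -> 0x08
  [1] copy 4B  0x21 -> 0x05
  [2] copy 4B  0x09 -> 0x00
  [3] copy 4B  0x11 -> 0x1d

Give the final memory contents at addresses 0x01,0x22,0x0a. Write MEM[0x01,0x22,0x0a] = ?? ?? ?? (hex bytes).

MEM[0x01,0x22,0x0a] = 2f c4 2f

  after D0: wrote 5B at 0x08 = 542d2f8d98
  after D1: wrote 4B at 0x05 = adc4c068
  after D2: wrote 4B at 0x00 = 2d2f8d98
  after D3: wrote 4B at 0x1d = 8d98df2e
query mem[0x01]=0x2f, mem[0x22]=0xc4, mem[0x0a]=0x2f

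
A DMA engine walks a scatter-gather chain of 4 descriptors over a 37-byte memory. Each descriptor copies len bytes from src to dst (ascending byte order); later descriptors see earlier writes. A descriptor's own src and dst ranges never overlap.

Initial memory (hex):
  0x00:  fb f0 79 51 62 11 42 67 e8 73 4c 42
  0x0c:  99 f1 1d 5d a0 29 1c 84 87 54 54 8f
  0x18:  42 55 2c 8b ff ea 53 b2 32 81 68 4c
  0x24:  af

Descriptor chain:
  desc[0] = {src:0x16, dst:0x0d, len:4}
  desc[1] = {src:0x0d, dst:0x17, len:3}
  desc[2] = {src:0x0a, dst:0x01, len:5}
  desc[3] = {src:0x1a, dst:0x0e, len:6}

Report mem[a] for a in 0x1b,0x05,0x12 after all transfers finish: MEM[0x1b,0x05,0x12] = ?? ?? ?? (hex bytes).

MEM[0x1b,0x05,0x12] = 8b 8f 53

D0: mem[0x0d..0x10] <- [54 8f 42 55]
D1: mem[0x17..0x19] <- [54 8f 42]
D2: mem[0x01..0x05] <- [4c 42 99 54 8f]
D3: mem[0x0e..0x13] <- [2c 8b ff ea 53 b2]
query mem[0x1b]=0x8b, mem[0x05]=0x8f, mem[0x12]=0x53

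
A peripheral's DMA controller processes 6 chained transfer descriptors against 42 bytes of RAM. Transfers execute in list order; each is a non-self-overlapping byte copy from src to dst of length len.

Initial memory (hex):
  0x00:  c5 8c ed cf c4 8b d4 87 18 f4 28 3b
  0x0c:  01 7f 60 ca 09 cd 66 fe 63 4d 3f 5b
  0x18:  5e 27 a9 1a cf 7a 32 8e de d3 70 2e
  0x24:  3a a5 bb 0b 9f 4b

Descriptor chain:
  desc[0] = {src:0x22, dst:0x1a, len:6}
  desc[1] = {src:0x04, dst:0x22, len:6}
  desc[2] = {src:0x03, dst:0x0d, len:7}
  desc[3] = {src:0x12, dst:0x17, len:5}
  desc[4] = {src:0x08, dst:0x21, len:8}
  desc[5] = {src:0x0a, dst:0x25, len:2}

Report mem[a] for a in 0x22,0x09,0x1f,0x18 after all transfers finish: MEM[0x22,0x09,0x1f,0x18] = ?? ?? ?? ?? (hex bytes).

  after D0: wrote 6B at 0x1a = 702e3aa5bb0b
  after D1: wrote 6B at 0x22 = c48bd48718f4
  after D2: wrote 7B at 0x0d = cfc48bd48718f4
  after D3: wrote 5B at 0x17 = 18f4634d3f
  after D4: wrote 8B at 0x21 = 18f4283b01cfc48b
  after D5: wrote 2B at 0x25 = 283b
query mem[0x22]=0xf4, mem[0x09]=0xf4, mem[0x1f]=0x0b, mem[0x18]=0xf4

MEM[0x22,0x09,0x1f,0x18] = f4 f4 0b f4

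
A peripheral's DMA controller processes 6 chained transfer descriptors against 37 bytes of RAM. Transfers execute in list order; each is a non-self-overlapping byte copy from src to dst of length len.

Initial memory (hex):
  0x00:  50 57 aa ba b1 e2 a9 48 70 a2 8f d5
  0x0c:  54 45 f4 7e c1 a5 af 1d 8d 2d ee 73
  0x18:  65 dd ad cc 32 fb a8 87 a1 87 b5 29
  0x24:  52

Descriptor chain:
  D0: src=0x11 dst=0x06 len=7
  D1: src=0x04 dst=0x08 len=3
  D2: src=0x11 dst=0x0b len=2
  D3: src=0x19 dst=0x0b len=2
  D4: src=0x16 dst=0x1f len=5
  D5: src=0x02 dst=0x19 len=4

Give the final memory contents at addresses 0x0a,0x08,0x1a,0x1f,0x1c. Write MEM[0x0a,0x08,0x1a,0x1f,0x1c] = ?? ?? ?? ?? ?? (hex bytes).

#0 dst[0x06+7] := {0xa5,0xaf,0x1d,0x8d,0x2d,0xee,0x73}
#1 dst[0x08+3] := {0xb1,0xe2,0xa5}
#2 dst[0x0b+2] := {0xa5,0xaf}
#3 dst[0x0b+2] := {0xdd,0xad}
#4 dst[0x1f+5] := {0xee,0x73,0x65,0xdd,0xad}
#5 dst[0x19+4] := {0xaa,0xba,0xb1,0xe2}
query mem[0x0a]=0xa5, mem[0x08]=0xb1, mem[0x1a]=0xba, mem[0x1f]=0xee, mem[0x1c]=0xe2

MEM[0x0a,0x08,0x1a,0x1f,0x1c] = a5 b1 ba ee e2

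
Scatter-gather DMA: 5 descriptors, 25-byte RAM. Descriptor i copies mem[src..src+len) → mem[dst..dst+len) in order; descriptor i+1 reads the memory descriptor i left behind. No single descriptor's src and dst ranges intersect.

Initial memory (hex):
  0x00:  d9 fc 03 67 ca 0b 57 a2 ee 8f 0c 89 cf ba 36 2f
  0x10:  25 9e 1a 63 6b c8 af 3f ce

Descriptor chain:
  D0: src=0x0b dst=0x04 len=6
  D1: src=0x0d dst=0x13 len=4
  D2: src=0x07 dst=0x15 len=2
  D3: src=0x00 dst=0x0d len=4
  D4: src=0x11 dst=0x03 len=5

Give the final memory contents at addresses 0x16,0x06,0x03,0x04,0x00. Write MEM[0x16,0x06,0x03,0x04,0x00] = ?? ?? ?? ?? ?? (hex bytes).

#0 dst[0x04+6] := {0x89,0xcf,0xba,0x36,0x2f,0x25}
#1 dst[0x13+4] := {0xba,0x36,0x2f,0x25}
#2 dst[0x15+2] := {0x36,0x2f}
#3 dst[0x0d+4] := {0xd9,0xfc,0x03,0x67}
#4 dst[0x03+5] := {0x9e,0x1a,0xba,0x36,0x36}
query mem[0x16]=0x2f, mem[0x06]=0x36, mem[0x03]=0x9e, mem[0x04]=0x1a, mem[0x00]=0xd9

MEM[0x16,0x06,0x03,0x04,0x00] = 2f 36 9e 1a d9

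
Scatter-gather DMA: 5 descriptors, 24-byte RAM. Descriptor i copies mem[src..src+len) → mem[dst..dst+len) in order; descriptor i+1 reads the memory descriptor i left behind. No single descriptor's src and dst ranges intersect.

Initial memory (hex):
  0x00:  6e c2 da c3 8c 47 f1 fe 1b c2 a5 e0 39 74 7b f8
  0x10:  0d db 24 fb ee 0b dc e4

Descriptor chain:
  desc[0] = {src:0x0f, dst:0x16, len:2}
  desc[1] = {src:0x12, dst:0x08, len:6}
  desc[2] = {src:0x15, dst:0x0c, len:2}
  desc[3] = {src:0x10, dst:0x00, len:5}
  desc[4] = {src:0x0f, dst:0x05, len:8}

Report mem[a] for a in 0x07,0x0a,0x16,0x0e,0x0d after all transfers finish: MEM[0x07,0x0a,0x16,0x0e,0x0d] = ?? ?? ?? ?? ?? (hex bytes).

  after D0: wrote 2B at 0x16 = f80d
  after D1: wrote 6B at 0x08 = 24fbee0bf80d
  after D2: wrote 2B at 0x0c = 0bf8
  after D3: wrote 5B at 0x00 = 0ddb24fbee
  after D4: wrote 8B at 0x05 = f80ddb24fbee0bf8
query mem[0x07]=0xdb, mem[0x0a]=0xee, mem[0x16]=0xf8, mem[0x0e]=0x7b, mem[0x0d]=0xf8

MEM[0x07,0x0a,0x16,0x0e,0x0d] = db ee f8 7b f8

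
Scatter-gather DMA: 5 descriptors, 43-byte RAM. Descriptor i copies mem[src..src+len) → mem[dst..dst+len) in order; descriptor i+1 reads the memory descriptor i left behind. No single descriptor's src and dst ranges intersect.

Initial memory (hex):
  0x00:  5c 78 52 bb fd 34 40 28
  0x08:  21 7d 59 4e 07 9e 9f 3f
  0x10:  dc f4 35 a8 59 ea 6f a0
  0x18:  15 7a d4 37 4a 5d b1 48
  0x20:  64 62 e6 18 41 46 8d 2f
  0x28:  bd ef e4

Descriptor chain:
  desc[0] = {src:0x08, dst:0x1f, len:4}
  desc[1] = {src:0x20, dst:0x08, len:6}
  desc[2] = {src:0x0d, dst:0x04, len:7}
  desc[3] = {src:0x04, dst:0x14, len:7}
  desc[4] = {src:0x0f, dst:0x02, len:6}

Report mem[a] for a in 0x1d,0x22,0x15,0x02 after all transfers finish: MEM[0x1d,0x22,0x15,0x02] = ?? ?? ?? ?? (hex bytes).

MEM[0x1d,0x22,0x15,0x02] = 5d 4e 9f 3f

D0: mem[0x1f..0x22] <- [21 7d 59 4e]
D1: mem[0x08..0x0d] <- [7d 59 4e 18 41 46]
D2: mem[0x04..0x0a] <- [46 9f 3f dc f4 35 a8]
D3: mem[0x14..0x1a] <- [46 9f 3f dc f4 35 a8]
D4: mem[0x02..0x07] <- [3f dc f4 35 a8 46]
query mem[0x1d]=0x5d, mem[0x22]=0x4e, mem[0x15]=0x9f, mem[0x02]=0x3f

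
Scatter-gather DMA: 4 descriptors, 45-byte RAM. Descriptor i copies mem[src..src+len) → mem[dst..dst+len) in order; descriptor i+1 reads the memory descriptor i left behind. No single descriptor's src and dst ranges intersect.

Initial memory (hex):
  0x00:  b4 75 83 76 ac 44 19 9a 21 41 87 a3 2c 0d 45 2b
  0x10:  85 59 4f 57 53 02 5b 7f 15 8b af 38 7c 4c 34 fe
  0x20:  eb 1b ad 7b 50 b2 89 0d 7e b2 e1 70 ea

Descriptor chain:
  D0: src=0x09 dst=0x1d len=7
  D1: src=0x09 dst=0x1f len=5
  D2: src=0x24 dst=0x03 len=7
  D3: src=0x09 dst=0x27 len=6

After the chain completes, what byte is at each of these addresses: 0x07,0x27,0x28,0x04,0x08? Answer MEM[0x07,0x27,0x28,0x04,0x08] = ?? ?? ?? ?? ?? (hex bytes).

#0 dst[0x1d+7] := {0x41,0x87,0xa3,0x2c,0x0d,0x45,0x2b}
#1 dst[0x1f+5] := {0x41,0x87,0xa3,0x2c,0x0d}
#2 dst[0x03+7] := {0x50,0xb2,0x89,0x0d,0x7e,0xb2,0xe1}
#3 dst[0x27+6] := {0xe1,0x87,0xa3,0x2c,0x0d,0x45}
query mem[0x07]=0x7e, mem[0x27]=0xe1, mem[0x28]=0x87, mem[0x04]=0xb2, mem[0x08]=0xb2

MEM[0x07,0x27,0x28,0x04,0x08] = 7e e1 87 b2 b2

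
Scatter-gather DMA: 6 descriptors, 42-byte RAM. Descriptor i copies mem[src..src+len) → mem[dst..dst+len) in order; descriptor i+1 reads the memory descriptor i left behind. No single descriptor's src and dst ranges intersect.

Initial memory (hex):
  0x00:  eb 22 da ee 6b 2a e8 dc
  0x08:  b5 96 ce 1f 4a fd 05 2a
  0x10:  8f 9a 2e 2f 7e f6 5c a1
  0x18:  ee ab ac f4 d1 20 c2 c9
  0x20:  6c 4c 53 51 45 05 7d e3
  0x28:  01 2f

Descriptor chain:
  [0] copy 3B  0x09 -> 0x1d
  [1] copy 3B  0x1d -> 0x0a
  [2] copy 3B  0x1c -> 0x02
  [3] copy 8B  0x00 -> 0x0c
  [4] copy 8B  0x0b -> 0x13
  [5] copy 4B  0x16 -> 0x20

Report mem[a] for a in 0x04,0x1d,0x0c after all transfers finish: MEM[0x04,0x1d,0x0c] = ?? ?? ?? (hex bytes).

MEM[0x04,0x1d,0x0c] = ce 96 eb

  after D0: wrote 3B at 0x1d = 96ce1f
  after D1: wrote 3B at 0x0a = 96ce1f
  after D2: wrote 3B at 0x02 = d196ce
  after D3: wrote 8B at 0x0c = eb22d196ce2ae8dc
  after D4: wrote 8B at 0x13 = ceeb22d196ce2ae8
  after D5: wrote 4B at 0x20 = d196ce2a
query mem[0x04]=0xce, mem[0x1d]=0x96, mem[0x0c]=0xeb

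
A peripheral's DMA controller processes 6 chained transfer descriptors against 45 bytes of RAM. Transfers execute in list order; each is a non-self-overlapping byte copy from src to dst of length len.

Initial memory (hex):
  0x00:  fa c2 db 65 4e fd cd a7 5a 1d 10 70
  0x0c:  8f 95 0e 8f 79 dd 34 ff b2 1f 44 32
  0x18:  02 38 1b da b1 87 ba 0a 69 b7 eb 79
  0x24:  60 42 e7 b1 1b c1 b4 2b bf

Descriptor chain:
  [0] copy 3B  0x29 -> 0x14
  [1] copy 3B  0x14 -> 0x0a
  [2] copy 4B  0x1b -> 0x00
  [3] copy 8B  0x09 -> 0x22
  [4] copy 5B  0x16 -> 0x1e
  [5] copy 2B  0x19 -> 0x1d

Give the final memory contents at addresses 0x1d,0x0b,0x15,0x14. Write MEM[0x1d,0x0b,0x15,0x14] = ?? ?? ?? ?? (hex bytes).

MEM[0x1d,0x0b,0x15,0x14] = 38 b4 b4 c1

#0 dst[0x14+3] := {0xc1,0xb4,0x2b}
#1 dst[0x0a+3] := {0xc1,0xb4,0x2b}
#2 dst[0x00+4] := {0xda,0xb1,0x87,0xba}
#3 dst[0x22+8] := {0x1d,0xc1,0xb4,0x2b,0x95,0x0e,0x8f,0x79}
#4 dst[0x1e+5] := {0x2b,0x32,0x02,0x38,0x1b}
#5 dst[0x1d+2] := {0x38,0x1b}
query mem[0x1d]=0x38, mem[0x0b]=0xb4, mem[0x15]=0xb4, mem[0x14]=0xc1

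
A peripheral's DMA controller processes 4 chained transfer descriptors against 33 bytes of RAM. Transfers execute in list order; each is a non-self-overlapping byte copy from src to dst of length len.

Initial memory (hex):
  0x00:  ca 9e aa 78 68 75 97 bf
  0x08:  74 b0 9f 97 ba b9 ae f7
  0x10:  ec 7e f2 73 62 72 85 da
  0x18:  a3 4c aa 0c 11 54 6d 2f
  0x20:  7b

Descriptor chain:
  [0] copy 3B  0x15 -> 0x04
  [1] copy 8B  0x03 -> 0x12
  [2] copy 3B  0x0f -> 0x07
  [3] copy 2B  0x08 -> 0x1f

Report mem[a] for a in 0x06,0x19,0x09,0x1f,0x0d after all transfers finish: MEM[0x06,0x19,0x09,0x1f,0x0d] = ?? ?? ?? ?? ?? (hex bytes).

D0: mem[0x04..0x06] <- [72 85 da]
D1: mem[0x12..0x19] <- [78 72 85 da bf 74 b0 9f]
D2: mem[0x07..0x09] <- [f7 ec 7e]
D3: mem[0x1f..0x20] <- [ec 7e]
query mem[0x06]=0xda, mem[0x19]=0x9f, mem[0x09]=0x7e, mem[0x1f]=0xec, mem[0x0d]=0xb9

MEM[0x06,0x19,0x09,0x1f,0x0d] = da 9f 7e ec b9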